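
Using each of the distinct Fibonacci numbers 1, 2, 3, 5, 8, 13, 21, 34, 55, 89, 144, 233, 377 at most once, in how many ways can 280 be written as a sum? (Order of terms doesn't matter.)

280 = 233+34+13 = 233+34+8+5 = 144+89+34+13 = … (9 more), for 12 in all.

12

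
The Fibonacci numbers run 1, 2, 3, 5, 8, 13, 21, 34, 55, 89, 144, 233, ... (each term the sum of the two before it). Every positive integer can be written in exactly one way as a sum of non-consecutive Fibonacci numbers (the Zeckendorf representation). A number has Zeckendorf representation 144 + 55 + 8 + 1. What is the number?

144 + 55 + 8 + 1 = 208.

208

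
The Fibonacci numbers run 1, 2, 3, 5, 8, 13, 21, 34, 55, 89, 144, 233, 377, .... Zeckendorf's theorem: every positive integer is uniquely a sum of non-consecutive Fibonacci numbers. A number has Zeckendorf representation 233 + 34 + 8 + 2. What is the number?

233 + 34 + 8 + 2 = 277.

277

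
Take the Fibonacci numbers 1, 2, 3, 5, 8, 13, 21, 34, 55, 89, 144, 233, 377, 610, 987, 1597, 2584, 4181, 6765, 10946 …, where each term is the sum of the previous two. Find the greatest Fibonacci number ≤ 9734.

6765

6765 ≤ 9734 < 10946, so the largest Fibonacci number not exceeding 9734 is 6765.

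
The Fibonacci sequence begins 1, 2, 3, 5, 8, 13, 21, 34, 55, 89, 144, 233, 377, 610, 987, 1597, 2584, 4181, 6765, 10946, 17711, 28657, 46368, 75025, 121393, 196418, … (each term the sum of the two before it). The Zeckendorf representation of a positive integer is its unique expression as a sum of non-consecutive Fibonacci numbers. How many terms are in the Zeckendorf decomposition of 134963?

Repeatedly subtract the largest Fibonacci number that fits:
subtract 121393 from 134963: 13570 remains
subtract 10946 from 13570: 2624 remains
subtract 2584 from 2624: 40 remains
subtract 34 from 40: 6 remains
subtract 5 from 6: 1 remains
subtract 1 from 1: 0 remains
134963 = 121393 + 10946 + 2584 + 34 + 5 + 1, which has 6 terms.

6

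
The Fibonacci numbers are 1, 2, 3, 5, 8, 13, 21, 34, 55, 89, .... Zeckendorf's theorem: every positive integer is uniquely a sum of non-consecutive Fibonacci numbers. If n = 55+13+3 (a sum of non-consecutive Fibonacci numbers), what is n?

71

55+13+3 = 71.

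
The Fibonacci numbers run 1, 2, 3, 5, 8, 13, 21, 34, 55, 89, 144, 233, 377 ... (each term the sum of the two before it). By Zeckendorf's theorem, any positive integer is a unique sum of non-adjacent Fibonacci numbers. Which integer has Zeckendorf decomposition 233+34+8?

233+34+8 = 275.

275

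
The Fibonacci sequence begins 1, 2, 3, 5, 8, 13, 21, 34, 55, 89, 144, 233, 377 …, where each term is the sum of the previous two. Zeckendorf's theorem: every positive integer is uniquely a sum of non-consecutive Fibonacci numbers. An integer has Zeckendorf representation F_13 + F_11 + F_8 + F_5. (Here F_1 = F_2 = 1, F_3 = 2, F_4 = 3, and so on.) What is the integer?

F_13 + F_11 + F_8 + F_5 = 233 + 89 + 21 + 5 = 348.

348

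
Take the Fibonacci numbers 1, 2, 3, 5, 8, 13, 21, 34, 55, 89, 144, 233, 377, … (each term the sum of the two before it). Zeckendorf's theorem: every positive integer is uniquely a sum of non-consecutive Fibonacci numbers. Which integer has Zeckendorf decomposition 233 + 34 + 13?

280

233 + 34 + 13 = 280.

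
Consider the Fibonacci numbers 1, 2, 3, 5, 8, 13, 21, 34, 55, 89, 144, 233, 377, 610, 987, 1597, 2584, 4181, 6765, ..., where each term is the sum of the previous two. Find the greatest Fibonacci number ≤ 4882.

4181 ≤ 4882 < 6765, so the largest Fibonacci number not exceeding 4882 is 4181.

4181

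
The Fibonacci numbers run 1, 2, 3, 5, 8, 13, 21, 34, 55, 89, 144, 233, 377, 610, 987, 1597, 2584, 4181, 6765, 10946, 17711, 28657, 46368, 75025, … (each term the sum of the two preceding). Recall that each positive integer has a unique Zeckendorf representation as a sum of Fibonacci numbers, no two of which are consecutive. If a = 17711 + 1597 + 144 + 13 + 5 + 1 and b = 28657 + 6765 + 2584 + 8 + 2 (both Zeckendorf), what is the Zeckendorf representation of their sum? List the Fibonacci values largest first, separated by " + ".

The two numbers are 19471 and 38016, so their sum is 57487.
57487 − 46368 = 11119
11119 − 10946 = 173
173 − 144 = 29
29 − 21 = 8
8 − 8 = 0

46368 + 10946 + 144 + 21 + 8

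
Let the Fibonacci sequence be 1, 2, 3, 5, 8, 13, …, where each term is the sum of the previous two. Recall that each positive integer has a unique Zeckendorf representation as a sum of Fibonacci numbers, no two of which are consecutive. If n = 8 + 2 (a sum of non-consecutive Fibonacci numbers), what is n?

8 + 2 = 10.

10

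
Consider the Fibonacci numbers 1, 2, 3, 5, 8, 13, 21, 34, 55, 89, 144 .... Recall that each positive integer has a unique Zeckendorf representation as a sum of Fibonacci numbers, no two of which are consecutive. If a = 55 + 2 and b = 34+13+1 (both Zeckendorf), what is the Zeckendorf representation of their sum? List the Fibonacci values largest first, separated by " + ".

The two numbers are 57 and 48, so their sum is 105.
Greedy algorithm:
subtract 89 from 105: 16 remains
subtract 13 from 16: 3 remains
subtract 3 from 3: 0 remains

89 + 13 + 3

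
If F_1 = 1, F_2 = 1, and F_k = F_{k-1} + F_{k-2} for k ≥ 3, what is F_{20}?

Iterating the recurrence up to F_{12} = 144 and F_{11} = 89:
F_{13} = F_{12} + F_{11} = 144 + 89 = 233
F_{14} = F_{13} + F_{12} = 233 + 144 = 377
F_{15} = F_{14} + F_{13} = 377 + 233 = 610
F_{16} = F_{15} + F_{14} = 610 + 377 = 987
F_{17} = F_{16} + F_{15} = 987 + 610 = 1597
F_{18} = F_{17} + F_{16} = 1597 + 987 = 2584
F_{19} = F_{18} + F_{17} = 2584 + 1597 = 4181
F_{20} = F_{19} + F_{18} = 4181 + 2584 = 6765

6765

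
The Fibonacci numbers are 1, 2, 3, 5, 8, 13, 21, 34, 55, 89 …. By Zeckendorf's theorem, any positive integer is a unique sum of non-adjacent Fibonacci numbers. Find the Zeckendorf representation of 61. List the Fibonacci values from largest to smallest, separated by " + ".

55 + 5 + 1

61 − 55 = 6
6 − 5 = 1
1 − 1 = 0
So 61 = 55 + 5 + 1, with no two terms consecutive in the sequence.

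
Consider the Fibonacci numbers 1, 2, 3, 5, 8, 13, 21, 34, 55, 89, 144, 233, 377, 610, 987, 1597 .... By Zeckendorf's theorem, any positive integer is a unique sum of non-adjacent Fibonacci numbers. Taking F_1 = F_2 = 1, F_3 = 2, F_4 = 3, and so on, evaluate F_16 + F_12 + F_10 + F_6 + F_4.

1197

F_16 + F_12 + F_10 + F_6 + F_4 = 987 + 144 + 55 + 8 + 3 = 1197.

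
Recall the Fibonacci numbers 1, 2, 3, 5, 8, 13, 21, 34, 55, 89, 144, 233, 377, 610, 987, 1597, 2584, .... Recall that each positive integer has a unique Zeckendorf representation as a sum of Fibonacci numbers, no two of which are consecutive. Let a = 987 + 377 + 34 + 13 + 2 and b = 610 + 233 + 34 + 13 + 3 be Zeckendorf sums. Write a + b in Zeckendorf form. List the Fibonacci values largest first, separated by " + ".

1597 + 610 + 89 + 8 + 2

The two numbers are 1413 and 893, so their sum is 2306.
2306: greatest Fibonacci not exceeding it is 1597, leaving 709
709: greatest Fibonacci not exceeding it is 610, leaving 99
99: greatest Fibonacci not exceeding it is 89, leaving 10
10: greatest Fibonacci not exceeding it is 8, leaving 2
2: greatest Fibonacci not exceeding it is 2, leaving 0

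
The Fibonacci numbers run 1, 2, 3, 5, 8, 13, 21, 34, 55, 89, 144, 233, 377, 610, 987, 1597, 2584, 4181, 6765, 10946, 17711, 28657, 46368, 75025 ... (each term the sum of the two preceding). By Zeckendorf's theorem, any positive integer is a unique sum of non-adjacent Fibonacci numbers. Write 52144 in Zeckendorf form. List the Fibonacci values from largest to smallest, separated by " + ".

46368 + 4181 + 987 + 377 + 144 + 55 + 21 + 8 + 3

Greedy algorithm:
52144: greatest Fibonacci not exceeding it is 46368, leaving 5776
5776: greatest Fibonacci not exceeding it is 4181, leaving 1595
1595: greatest Fibonacci not exceeding it is 987, leaving 608
608: greatest Fibonacci not exceeding it is 377, leaving 231
231: greatest Fibonacci not exceeding it is 144, leaving 87
87: greatest Fibonacci not exceeding it is 55, leaving 32
32: greatest Fibonacci not exceeding it is 21, leaving 11
11: greatest Fibonacci not exceeding it is 8, leaving 3
3: greatest Fibonacci not exceeding it is 3, leaving 0
So 52144 = 46368 + 4181 + 987 + 377 + 144 + 55 + 21 + 8 + 3, with no two terms consecutive in the sequence.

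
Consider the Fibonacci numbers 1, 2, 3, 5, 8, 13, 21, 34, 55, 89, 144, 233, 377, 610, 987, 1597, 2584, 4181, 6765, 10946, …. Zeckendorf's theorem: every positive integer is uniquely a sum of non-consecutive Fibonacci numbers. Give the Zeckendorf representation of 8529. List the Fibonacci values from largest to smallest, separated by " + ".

6765 + 1597 + 144 + 21 + 2

Repeatedly subtract the largest Fibonacci number that fits:
largest Fibonacci ≤ 8529 is 6765; 8529 − 6765 = 1764
largest Fibonacci ≤ 1764 is 1597; 1764 − 1597 = 167
largest Fibonacci ≤ 167 is 144; 167 − 144 = 23
largest Fibonacci ≤ 23 is 21; 23 − 21 = 2
largest Fibonacci ≤ 2 is 2; 2 − 2 = 0
So 8529 = 6765 + 1597 + 144 + 21 + 2, with no two terms consecutive in the sequence.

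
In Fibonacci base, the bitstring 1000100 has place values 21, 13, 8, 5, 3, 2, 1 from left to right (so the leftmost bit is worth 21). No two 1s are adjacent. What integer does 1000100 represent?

Summing the place values of the 1 bits: 21 + 3 = 24.

24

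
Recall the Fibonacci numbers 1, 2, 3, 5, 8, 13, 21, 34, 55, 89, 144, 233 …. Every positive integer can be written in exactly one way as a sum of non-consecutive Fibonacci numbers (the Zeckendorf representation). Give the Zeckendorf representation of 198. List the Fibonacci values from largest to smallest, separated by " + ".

198: greatest Fibonacci not exceeding it is 144, leaving 54
54: greatest Fibonacci not exceeding it is 34, leaving 20
20: greatest Fibonacci not exceeding it is 13, leaving 7
7: greatest Fibonacci not exceeding it is 5, leaving 2
2: greatest Fibonacci not exceeding it is 2, leaving 0
So 198 = 144 + 34 + 13 + 5 + 2, with no two terms consecutive in the sequence.

144 + 34 + 13 + 5 + 2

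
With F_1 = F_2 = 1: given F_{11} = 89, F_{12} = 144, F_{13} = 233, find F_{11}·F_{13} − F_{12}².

1

89·233 − 144² = 20737 − 20736 = 1. (Cassini's identity: F_{k−1}F_{k+1} − F_k² = (−1)^k.)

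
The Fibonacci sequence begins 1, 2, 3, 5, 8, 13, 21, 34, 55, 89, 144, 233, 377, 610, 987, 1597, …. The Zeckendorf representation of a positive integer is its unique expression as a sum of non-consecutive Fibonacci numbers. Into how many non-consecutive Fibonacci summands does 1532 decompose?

Repeatedly subtract the largest Fibonacci number that fits:
1532 − 987 = 545
545 − 377 = 168
168 − 144 = 24
24 − 21 = 3
3 − 3 = 0
1532 = 987 + 377 + 144 + 21 + 3, which has 5 terms.

5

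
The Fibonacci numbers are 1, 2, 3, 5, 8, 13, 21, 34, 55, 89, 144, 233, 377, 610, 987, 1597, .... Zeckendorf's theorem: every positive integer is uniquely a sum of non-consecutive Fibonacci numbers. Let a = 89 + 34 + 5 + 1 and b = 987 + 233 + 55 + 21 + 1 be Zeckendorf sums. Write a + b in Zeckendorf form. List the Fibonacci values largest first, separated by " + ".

987 + 377 + 55 + 5 + 2

The two numbers are 129 and 1297, so their sum is 1426.
take 987 (≤ 1426); 1426 − 987 = 439
take 377 (≤ 439); 439 − 377 = 62
take 55 (≤ 62); 62 − 55 = 7
take 5 (≤ 7); 7 − 5 = 2
take 2 (≤ 2); 2 − 2 = 0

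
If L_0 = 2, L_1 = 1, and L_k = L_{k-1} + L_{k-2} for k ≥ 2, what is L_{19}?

9349

Iterating the recurrence up to L_{13} = 521 and L_{12} = 322:
L_{14} = L_{13} + L_{12} = 521 + 322 = 843
L_{15} = L_{14} + L_{13} = 843 + 521 = 1364
L_{16} = L_{15} + L_{14} = 1364 + 843 = 2207
L_{17} = L_{16} + L_{15} = 2207 + 1364 = 3571
L_{18} = L_{17} + L_{16} = 3571 + 2207 = 5778
L_{19} = L_{18} + L_{17} = 5778 + 3571 = 9349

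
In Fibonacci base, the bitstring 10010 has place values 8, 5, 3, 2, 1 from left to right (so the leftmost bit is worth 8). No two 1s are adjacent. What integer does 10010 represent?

10

Summing the place values of the 1 bits: 8 + 2 = 10.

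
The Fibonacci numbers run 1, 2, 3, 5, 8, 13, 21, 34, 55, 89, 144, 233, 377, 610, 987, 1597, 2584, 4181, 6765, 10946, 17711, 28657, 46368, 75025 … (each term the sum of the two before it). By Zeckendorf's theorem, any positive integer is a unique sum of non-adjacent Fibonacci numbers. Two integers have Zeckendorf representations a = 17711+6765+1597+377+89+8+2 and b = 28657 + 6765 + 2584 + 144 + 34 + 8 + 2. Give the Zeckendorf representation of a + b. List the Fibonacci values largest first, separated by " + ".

The two numbers are 26549 and 38194, so their sum is 64743.
Greedy algorithm:
64743 − 46368 = 18375
18375 − 17711 = 664
664 − 610 = 54
54 − 34 = 20
20 − 13 = 7
7 − 5 = 2
2 − 2 = 0

46368 + 17711 + 610 + 34 + 13 + 5 + 2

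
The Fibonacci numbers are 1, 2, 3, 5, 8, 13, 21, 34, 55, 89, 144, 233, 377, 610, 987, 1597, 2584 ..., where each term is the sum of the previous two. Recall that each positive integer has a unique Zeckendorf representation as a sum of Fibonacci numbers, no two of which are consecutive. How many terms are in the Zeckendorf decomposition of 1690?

Greedily peel off the largest Fibonacci term at each step:
1690: greatest Fibonacci not exceeding it is 1597, leaving 93
93: greatest Fibonacci not exceeding it is 89, leaving 4
4: greatest Fibonacci not exceeding it is 3, leaving 1
1: greatest Fibonacci not exceeding it is 1, leaving 0
1690 = 1597 + 89 + 3 + 1, which has 4 terms.

4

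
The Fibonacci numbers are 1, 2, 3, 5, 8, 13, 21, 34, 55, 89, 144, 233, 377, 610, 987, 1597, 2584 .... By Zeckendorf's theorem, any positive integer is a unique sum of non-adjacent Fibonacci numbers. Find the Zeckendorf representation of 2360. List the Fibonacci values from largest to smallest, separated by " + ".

take 1597 (≤ 2360); 2360 − 1597 = 763
take 610 (≤ 763); 763 − 610 = 153
take 144 (≤ 153); 153 − 144 = 9
take 8 (≤ 9); 9 − 8 = 1
take 1 (≤ 1); 1 − 1 = 0
So 2360 = 1597 + 610 + 144 + 8 + 1, with no two terms consecutive in the sequence.

1597 + 610 + 144 + 8 + 1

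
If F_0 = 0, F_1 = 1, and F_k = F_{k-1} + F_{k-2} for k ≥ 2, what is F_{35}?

9227465

Iterating the recurrence up to F_{27} = 196418 and F_{26} = 121393:
F_{28} = F_{27} + F_{26} = 196418 + 121393 = 317811
F_{29} = F_{28} + F_{27} = 317811 + 196418 = 514229
F_{30} = F_{29} + F_{28} = 514229 + 317811 = 832040
F_{31} = F_{30} + F_{29} = 832040 + 514229 = 1346269
F_{32} = F_{31} + F_{30} = 1346269 + 832040 = 2178309
F_{33} = F_{32} + F_{31} = 2178309 + 1346269 = 3524578
F_{34} = F_{33} + F_{32} = 3524578 + 2178309 = 5702887
F_{35} = F_{34} + F_{33} = 5702887 + 3524578 = 9227465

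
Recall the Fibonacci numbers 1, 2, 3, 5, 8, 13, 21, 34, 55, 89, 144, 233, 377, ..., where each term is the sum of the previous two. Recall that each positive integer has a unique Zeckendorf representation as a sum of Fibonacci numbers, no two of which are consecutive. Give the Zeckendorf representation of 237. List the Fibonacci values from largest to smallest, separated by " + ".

233 + 3 + 1

233 ≤ 237 < 377, so take 233; remainder 4
3 ≤ 4 < 5, so take 3; remainder 1
1 ≤ 1 < 2, so take 1; remainder 0
So 237 = 233 + 3 + 1, with no two terms consecutive in the sequence.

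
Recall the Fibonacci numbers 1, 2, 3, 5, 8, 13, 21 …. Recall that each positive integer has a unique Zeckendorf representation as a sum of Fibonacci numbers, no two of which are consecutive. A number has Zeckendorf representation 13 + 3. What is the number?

16

13 + 3 = 16.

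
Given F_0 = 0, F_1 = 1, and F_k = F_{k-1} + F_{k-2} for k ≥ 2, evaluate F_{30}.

Iterating the recurrence up to F_{26} = 121393 and F_{25} = 75025:
F_{27} = F_{26} + F_{25} = 121393 + 75025 = 196418
F_{28} = F_{27} + F_{26} = 196418 + 121393 = 317811
F_{29} = F_{28} + F_{27} = 317811 + 196418 = 514229
F_{30} = F_{29} + F_{28} = 514229 + 317811 = 832040

832040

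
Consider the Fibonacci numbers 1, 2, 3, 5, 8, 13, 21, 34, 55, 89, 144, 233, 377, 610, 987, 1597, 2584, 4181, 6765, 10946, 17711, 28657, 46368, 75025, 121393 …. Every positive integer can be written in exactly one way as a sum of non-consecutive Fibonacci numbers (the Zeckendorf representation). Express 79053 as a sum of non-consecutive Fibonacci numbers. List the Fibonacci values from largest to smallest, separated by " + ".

Repeatedly subtract the largest Fibonacci number that fits:
largest Fibonacci ≤ 79053 is 75025; 79053 − 75025 = 4028
largest Fibonacci ≤ 4028 is 2584; 4028 − 2584 = 1444
largest Fibonacci ≤ 1444 is 987; 1444 − 987 = 457
largest Fibonacci ≤ 457 is 377; 457 − 377 = 80
largest Fibonacci ≤ 80 is 55; 80 − 55 = 25
largest Fibonacci ≤ 25 is 21; 25 − 21 = 4
largest Fibonacci ≤ 4 is 3; 4 − 3 = 1
largest Fibonacci ≤ 1 is 1; 1 − 1 = 0
So 79053 = 75025 + 2584 + 987 + 377 + 55 + 21 + 3 + 1, with no two terms consecutive in the sequence.

75025 + 2584 + 987 + 377 + 55 + 21 + 3 + 1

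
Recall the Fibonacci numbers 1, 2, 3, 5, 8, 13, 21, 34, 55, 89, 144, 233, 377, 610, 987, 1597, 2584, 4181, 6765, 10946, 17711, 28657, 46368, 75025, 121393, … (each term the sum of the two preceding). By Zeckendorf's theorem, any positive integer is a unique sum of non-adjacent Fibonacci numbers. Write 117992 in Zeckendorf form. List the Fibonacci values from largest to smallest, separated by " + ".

117992 − 75025 = 42967
42967 − 28657 = 14310
14310 − 10946 = 3364
3364 − 2584 = 780
780 − 610 = 170
170 − 144 = 26
26 − 21 = 5
5 − 5 = 0
So 117992 = 75025 + 28657 + 10946 + 2584 + 610 + 144 + 21 + 5, with no two terms consecutive in the sequence.

75025 + 28657 + 10946 + 2584 + 610 + 144 + 21 + 5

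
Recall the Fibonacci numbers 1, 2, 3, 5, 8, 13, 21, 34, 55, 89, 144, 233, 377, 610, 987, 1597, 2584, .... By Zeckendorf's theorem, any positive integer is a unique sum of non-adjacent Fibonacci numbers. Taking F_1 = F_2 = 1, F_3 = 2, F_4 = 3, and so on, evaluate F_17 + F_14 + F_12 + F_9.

2152

F_17 + F_14 + F_12 + F_9 = 1597 + 377 + 144 + 34 = 2152.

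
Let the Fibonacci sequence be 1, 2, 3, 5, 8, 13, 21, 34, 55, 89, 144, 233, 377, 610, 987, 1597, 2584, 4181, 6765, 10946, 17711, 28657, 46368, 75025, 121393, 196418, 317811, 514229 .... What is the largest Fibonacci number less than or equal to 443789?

317811 ≤ 443789 < 514229, so the largest Fibonacci number not exceeding 443789 is 317811.

317811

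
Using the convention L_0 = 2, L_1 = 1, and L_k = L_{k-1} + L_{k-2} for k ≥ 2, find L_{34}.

12752043

Iterating the recurrence up to L_{29} = 1149851 and L_{28} = 710647:
L_{30} = L_{29} + L_{28} = 1149851 + 710647 = 1860498
L_{31} = L_{30} + L_{29} = 1860498 + 1149851 = 3010349
L_{32} = L_{31} + L_{30} = 3010349 + 1860498 = 4870847
L_{33} = L_{32} + L_{31} = 4870847 + 3010349 = 7881196
L_{34} = L_{33} + L_{32} = 7881196 + 4870847 = 12752043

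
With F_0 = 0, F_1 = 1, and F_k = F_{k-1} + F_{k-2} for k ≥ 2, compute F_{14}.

Iterating the recurrence up to F_{8} = 21 and F_{7} = 13:
F_{9} = F_{8} + F_{7} = 21 + 13 = 34
F_{10} = F_{9} + F_{8} = 34 + 21 = 55
F_{11} = F_{10} + F_{9} = 55 + 34 = 89
F_{12} = F_{11} + F_{10} = 89 + 55 = 144
F_{13} = F_{12} + F_{11} = 144 + 89 = 233
F_{14} = F_{13} + F_{12} = 233 + 144 = 377

377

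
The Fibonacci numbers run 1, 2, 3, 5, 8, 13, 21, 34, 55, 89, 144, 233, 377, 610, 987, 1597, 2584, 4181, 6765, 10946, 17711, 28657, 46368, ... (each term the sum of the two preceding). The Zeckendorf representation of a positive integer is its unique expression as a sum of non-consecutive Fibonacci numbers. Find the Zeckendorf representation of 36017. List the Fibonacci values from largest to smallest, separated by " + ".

28657 + 6765 + 377 + 144 + 55 + 13 + 5 + 1

Greedily peel off the largest Fibonacci term at each step:
take 28657 (≤ 36017); 36017 − 28657 = 7360
take 6765 (≤ 7360); 7360 − 6765 = 595
take 377 (≤ 595); 595 − 377 = 218
take 144 (≤ 218); 218 − 144 = 74
take 55 (≤ 74); 74 − 55 = 19
take 13 (≤ 19); 19 − 13 = 6
take 5 (≤ 6); 6 − 5 = 1
take 1 (≤ 1); 1 − 1 = 0
So 36017 = 28657 + 6765 + 377 + 144 + 55 + 13 + 5 + 1, with no two terms consecutive in the sequence.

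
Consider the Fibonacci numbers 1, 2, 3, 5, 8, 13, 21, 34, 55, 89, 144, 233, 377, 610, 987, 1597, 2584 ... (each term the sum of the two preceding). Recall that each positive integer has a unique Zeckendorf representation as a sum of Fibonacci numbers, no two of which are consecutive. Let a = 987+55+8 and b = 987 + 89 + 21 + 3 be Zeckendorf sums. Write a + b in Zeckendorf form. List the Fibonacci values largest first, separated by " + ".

1597 + 377 + 144 + 21 + 8 + 3

The two numbers are 1050 and 1100, so their sum is 2150.
take 1597 (≤ 2150); 2150 − 1597 = 553
take 377 (≤ 553); 553 − 377 = 176
take 144 (≤ 176); 176 − 144 = 32
take 21 (≤ 32); 32 − 21 = 11
take 8 (≤ 11); 11 − 8 = 3
take 3 (≤ 3); 3 − 3 = 0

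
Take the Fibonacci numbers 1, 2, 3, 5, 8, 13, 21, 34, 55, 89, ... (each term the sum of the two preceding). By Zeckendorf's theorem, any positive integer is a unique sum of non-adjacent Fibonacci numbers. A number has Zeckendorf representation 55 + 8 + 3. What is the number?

66

55 + 8 + 3 = 66.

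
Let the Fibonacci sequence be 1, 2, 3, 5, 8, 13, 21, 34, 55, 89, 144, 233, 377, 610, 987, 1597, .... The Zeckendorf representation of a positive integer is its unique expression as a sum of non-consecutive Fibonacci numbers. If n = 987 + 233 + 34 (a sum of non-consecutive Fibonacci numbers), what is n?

987 + 233 + 34 = 1254.

1254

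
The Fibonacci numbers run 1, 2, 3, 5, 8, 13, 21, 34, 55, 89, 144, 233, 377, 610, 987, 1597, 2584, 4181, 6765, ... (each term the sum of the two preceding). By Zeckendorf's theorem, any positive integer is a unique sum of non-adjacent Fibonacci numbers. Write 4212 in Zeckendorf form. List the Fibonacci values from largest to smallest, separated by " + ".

4181 + 21 + 8 + 2

Repeatedly subtract the largest Fibonacci number that fits:
4181 ≤ 4212 < 6765, so take 4181; remainder 31
21 ≤ 31 < 34, so take 21; remainder 10
8 ≤ 10 < 13, so take 8; remainder 2
2 ≤ 2 < 3, so take 2; remainder 0
So 4212 = 4181 + 21 + 8 + 2, with no two terms consecutive in the sequence.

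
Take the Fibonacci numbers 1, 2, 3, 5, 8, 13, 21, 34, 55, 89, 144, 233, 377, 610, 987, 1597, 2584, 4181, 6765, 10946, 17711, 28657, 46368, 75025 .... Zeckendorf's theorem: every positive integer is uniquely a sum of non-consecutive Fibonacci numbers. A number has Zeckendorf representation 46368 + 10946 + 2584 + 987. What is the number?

60885

46368 + 10946 + 2584 + 987 = 60885.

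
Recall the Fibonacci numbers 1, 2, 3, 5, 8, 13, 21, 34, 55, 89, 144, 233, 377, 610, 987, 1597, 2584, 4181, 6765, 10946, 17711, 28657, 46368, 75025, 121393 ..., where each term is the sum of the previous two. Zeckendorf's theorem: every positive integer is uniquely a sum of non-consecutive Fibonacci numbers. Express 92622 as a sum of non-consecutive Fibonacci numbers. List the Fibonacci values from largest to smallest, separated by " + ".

75025 + 10946 + 4181 + 1597 + 610 + 233 + 21 + 8 + 1

largest Fibonacci ≤ 92622 is 75025; 92622 − 75025 = 17597
largest Fibonacci ≤ 17597 is 10946; 17597 − 10946 = 6651
largest Fibonacci ≤ 6651 is 4181; 6651 − 4181 = 2470
largest Fibonacci ≤ 2470 is 1597; 2470 − 1597 = 873
largest Fibonacci ≤ 873 is 610; 873 − 610 = 263
largest Fibonacci ≤ 263 is 233; 263 − 233 = 30
largest Fibonacci ≤ 30 is 21; 30 − 21 = 9
largest Fibonacci ≤ 9 is 8; 9 − 8 = 1
largest Fibonacci ≤ 1 is 1; 1 − 1 = 0
So 92622 = 75025 + 10946 + 4181 + 1597 + 610 + 233 + 21 + 8 + 1, with no two terms consecutive in the sequence.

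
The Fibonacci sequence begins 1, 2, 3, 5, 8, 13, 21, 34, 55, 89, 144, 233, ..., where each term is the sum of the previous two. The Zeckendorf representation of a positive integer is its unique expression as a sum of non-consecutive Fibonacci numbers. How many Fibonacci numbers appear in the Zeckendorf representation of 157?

2

144 ≤ 157 < 233, so take 144; remainder 13
13 ≤ 13 < 21, so take 13; remainder 0
157 = 144 + 13, which has 2 terms.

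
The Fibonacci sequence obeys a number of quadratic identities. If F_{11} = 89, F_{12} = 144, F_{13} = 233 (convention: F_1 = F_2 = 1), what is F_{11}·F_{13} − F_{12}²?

1

89·233 − 144² = 20737 − 20736 = 1. (Cassini's identity: F_{k−1}F_{k+1} − F_k² = (−1)^k.)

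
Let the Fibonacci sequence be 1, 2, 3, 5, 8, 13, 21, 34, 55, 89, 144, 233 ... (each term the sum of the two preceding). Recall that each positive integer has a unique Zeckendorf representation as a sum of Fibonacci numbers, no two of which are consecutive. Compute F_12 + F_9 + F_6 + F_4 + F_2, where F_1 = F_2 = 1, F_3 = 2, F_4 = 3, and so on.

F_12 + F_9 + F_6 + F_4 + F_2 = 144 + 34 + 8 + 3 + 1 = 190.

190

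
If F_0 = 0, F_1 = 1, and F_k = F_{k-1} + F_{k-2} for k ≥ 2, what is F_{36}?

Iterating the recurrence up to F_{29} = 514229 and F_{28} = 317811:
F_{30} = F_{29} + F_{28} = 514229 + 317811 = 832040
F_{31} = F_{30} + F_{29} = 832040 + 514229 = 1346269
F_{32} = F_{31} + F_{30} = 1346269 + 832040 = 2178309
F_{33} = F_{32} + F_{31} = 2178309 + 1346269 = 3524578
F_{34} = F_{33} + F_{32} = 3524578 + 2178309 = 5702887
F_{35} = F_{34} + F_{33} = 5702887 + 3524578 = 9227465
F_{36} = F_{35} + F_{34} = 9227465 + 5702887 = 14930352

14930352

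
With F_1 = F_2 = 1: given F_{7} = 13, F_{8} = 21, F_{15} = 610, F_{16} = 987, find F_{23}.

By the addition formula F_{m+n} = F_m F_{n+1} + F_{m−1} F_n with m=8, n=15: F_{23} = 21·987 + 13·610 = 20727 + 7930 = 28657.

28657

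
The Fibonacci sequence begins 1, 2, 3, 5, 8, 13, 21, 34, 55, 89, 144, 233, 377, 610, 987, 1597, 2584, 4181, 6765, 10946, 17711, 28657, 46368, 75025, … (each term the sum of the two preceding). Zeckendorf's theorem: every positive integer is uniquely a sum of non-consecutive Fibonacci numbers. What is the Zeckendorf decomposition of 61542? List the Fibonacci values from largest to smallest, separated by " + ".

Greedy algorithm:
subtract 46368 from 61542: 15174 remains
subtract 10946 from 15174: 4228 remains
subtract 4181 from 4228: 47 remains
subtract 34 from 47: 13 remains
subtract 13 from 13: 0 remains
So 61542 = 46368 + 10946 + 4181 + 34 + 13, with no two terms consecutive in the sequence.

46368 + 10946 + 4181 + 34 + 13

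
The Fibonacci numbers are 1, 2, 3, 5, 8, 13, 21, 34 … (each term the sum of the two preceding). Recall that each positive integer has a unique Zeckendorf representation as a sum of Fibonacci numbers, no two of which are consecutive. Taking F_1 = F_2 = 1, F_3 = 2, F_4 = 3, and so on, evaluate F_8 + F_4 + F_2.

F_8 + F_4 + F_2 = 21 + 3 + 1 = 25.

25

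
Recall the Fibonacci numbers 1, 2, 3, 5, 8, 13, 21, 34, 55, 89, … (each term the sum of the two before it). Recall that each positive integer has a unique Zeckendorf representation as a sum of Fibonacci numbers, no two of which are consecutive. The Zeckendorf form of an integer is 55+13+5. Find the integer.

73

55+13+5 = 73.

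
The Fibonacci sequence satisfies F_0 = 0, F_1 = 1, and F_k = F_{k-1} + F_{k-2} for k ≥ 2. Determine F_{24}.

46368

Iterating the recurrence up to F_{19} = 4181 and F_{18} = 2584:
F_{20} = F_{19} + F_{18} = 4181 + 2584 = 6765
F_{21} = F_{20} + F_{19} = 6765 + 4181 = 10946
F_{22} = F_{21} + F_{20} = 10946 + 6765 = 17711
F_{23} = F_{22} + F_{21} = 17711 + 10946 = 28657
F_{24} = F_{23} + F_{22} = 28657 + 17711 = 46368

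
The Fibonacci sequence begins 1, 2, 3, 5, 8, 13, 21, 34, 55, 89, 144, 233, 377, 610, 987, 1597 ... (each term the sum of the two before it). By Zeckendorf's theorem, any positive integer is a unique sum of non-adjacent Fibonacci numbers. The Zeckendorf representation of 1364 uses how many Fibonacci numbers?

Repeatedly subtract the largest Fibonacci number that fits:
take 987 (≤ 1364); 1364 − 987 = 377
take 377 (≤ 377); 377 − 377 = 0
1364 = 987 + 377, which has 2 terms.

2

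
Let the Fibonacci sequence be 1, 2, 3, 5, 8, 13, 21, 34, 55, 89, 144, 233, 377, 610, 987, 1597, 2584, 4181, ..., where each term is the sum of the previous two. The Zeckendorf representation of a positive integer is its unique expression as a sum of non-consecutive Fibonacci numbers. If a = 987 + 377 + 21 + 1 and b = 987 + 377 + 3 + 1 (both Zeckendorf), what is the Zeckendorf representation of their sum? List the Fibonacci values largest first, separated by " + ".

2584 + 144 + 21 + 5

The two numbers are 1386 and 1368, so their sum is 2754.
Greedy algorithm:
2584 ≤ 2754 < 4181, so take 2584; remainder 170
144 ≤ 170 < 233, so take 144; remainder 26
21 ≤ 26 < 34, so take 21; remainder 5
5 ≤ 5 < 8, so take 5; remainder 0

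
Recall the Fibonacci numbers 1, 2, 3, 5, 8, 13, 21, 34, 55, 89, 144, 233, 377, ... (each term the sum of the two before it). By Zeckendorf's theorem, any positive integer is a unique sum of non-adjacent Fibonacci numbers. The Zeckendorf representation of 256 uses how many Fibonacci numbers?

Repeatedly subtract the largest Fibonacci number that fits:
largest Fibonacci ≤ 256 is 233; 256 − 233 = 23
largest Fibonacci ≤ 23 is 21; 23 − 21 = 2
largest Fibonacci ≤ 2 is 2; 2 − 2 = 0
256 = 233 + 21 + 2, which has 3 terms.

3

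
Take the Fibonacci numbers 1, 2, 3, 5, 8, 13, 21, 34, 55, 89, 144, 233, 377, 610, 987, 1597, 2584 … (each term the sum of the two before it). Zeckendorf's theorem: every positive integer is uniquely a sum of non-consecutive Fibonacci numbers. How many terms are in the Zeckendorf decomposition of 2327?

6

subtract 1597 from 2327: 730 remains
subtract 610 from 730: 120 remains
subtract 89 from 120: 31 remains
subtract 21 from 31: 10 remains
subtract 8 from 10: 2 remains
subtract 2 from 2: 0 remains
2327 = 1597 + 610 + 89 + 21 + 8 + 2, which has 6 terms.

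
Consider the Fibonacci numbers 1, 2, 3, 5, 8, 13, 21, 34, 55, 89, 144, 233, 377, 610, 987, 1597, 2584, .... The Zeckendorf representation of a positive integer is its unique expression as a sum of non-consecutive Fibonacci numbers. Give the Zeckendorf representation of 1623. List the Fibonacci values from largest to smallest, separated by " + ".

1597 + 21 + 5

take 1597 (≤ 1623); 1623 − 1597 = 26
take 21 (≤ 26); 26 − 21 = 5
take 5 (≤ 5); 5 − 5 = 0
So 1623 = 1597 + 21 + 5, with no two terms consecutive in the sequence.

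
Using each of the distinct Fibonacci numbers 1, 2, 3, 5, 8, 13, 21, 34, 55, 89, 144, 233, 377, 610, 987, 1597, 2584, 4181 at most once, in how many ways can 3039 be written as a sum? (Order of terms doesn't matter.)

Starting from the Zeckendorf form and repeatedly splitting a term F_k into F_{k−1} + F_{k−2} (when neither is already used) reaches every representation.
3039 = 2584+377+55+21+2 = 2584+377+55+13+8+2 = 2584+233+144+55+21+2 = 2584+377+55+13+5+3+2 = … (27 more), for 31 in all.

31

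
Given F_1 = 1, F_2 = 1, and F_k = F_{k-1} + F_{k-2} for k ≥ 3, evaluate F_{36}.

Iterating the recurrence up to F_{28} = 317811 and F_{27} = 196418:
F_{29} = F_{28} + F_{27} = 317811 + 196418 = 514229
F_{30} = F_{29} + F_{28} = 514229 + 317811 = 832040
F_{31} = F_{30} + F_{29} = 832040 + 514229 = 1346269
F_{32} = F_{31} + F_{30} = 1346269 + 832040 = 2178309
F_{33} = F_{32} + F_{31} = 2178309 + 1346269 = 3524578
F_{34} = F_{33} + F_{32} = 3524578 + 2178309 = 5702887
F_{35} = F_{34} + F_{33} = 5702887 + 3524578 = 9227465
F_{36} = F_{35} + F_{34} = 9227465 + 5702887 = 14930352

14930352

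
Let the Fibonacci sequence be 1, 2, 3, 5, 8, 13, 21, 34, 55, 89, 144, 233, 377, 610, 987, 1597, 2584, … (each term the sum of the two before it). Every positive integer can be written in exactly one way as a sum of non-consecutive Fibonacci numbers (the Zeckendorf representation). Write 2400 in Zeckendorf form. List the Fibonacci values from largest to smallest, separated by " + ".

1597 + 610 + 144 + 34 + 13 + 2

Greedily peel off the largest Fibonacci term at each step:
1597 ≤ 2400 < 2584, so take 1597; remainder 803
610 ≤ 803 < 987, so take 610; remainder 193
144 ≤ 193 < 233, so take 144; remainder 49
34 ≤ 49 < 55, so take 34; remainder 15
13 ≤ 15 < 21, so take 13; remainder 2
2 ≤ 2 < 3, so take 2; remainder 0
So 2400 = 1597 + 610 + 144 + 34 + 13 + 2, with no two terms consecutive in the sequence.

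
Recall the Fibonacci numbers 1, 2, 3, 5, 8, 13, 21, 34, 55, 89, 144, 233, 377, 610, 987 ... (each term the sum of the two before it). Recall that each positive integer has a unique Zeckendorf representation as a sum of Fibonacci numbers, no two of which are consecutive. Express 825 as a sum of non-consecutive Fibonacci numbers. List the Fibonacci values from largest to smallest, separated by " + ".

Repeatedly subtract the largest Fibonacci number that fits:
610 ≤ 825 < 987, so take 610; remainder 215
144 ≤ 215 < 233, so take 144; remainder 71
55 ≤ 71 < 89, so take 55; remainder 16
13 ≤ 16 < 21, so take 13; remainder 3
3 ≤ 3 < 5, so take 3; remainder 0
So 825 = 610 + 144 + 55 + 13 + 3, with no two terms consecutive in the sequence.

610 + 144 + 55 + 13 + 3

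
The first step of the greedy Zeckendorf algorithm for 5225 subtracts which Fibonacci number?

4181

4181 ≤ 5225 < 6765, so the largest Fibonacci number not exceeding 5225 is 4181.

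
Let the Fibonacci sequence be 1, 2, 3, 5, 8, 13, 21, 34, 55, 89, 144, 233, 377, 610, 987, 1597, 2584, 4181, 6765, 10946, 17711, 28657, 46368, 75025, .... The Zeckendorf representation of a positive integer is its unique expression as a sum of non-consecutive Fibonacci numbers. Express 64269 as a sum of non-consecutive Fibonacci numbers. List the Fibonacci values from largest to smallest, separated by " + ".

Greedy algorithm:
take 46368 (≤ 64269); 64269 − 46368 = 17901
take 17711 (≤ 17901); 17901 − 17711 = 190
take 144 (≤ 190); 190 − 144 = 46
take 34 (≤ 46); 46 − 34 = 12
take 8 (≤ 12); 12 − 8 = 4
take 3 (≤ 4); 4 − 3 = 1
take 1 (≤ 1); 1 − 1 = 0
So 64269 = 46368 + 17711 + 144 + 34 + 8 + 3 + 1, with no two terms consecutive in the sequence.

46368 + 17711 + 144 + 34 + 8 + 3 + 1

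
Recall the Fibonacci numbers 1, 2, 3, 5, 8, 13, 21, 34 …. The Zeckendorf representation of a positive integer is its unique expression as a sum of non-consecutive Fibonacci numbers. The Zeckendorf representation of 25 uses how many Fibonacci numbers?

Greedily peel off the largest Fibonacci term at each step:
largest Fibonacci ≤ 25 is 21; 25 − 21 = 4
largest Fibonacci ≤ 4 is 3; 4 − 3 = 1
largest Fibonacci ≤ 1 is 1; 1 − 1 = 0
25 = 21 + 3 + 1, which has 3 terms.

3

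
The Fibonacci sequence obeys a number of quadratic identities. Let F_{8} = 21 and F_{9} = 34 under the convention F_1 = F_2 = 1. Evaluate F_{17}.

By F_{2k+1} = F_k² + F_{k+1}²: F_{17} = 21² + 34² = 441 + 1156 = 1597.

1597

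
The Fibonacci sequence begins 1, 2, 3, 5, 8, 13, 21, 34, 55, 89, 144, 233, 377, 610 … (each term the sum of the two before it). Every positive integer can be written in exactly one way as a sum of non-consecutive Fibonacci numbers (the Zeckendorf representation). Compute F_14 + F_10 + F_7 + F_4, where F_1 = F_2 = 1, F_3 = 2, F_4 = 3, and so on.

F_14 + F_10 + F_7 + F_4 = 377 + 55 + 13 + 3 = 448.

448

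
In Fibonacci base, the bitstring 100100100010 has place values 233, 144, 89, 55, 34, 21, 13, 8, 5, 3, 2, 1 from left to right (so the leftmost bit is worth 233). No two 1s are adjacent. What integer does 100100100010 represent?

Summing the place values of the 1 bits: 233 + 55 + 13 + 2 = 303.

303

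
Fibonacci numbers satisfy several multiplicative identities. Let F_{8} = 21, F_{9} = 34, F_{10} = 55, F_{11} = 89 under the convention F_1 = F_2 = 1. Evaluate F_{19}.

4181

By the addition formula F_{m+n} = F_m F_{n+1} + F_{m−1} F_n with m=9, n=10: F_{19} = 34·89 + 21·55 = 3026 + 1155 = 4181.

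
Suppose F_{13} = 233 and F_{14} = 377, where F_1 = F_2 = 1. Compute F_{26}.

By the doubling identity F_{2k} = F_k(2F_{k+1} − F_k): F_{26} = 233·(2·377 − 233) = 233·521 = 121393.

121393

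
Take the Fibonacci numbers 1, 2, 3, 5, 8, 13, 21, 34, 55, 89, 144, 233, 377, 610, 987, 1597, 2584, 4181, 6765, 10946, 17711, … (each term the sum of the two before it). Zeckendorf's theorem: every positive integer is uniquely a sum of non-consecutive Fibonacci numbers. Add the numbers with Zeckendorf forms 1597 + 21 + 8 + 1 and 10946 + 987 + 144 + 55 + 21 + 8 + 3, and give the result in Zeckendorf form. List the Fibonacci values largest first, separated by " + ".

The two numbers are 1627 and 12164, so their sum is 13791.
subtract 10946 from 13791: 2845 remains
subtract 2584 from 2845: 261 remains
subtract 233 from 261: 28 remains
subtract 21 from 28: 7 remains
subtract 5 from 7: 2 remains
subtract 2 from 2: 0 remains

10946 + 2584 + 233 + 21 + 5 + 2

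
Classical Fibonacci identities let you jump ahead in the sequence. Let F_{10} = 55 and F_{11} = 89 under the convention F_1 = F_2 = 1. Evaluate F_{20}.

6765

By the doubling identity F_{2k} = F_k(2F_{k+1} − F_k): F_{20} = 55·(2·89 − 55) = 55·123 = 6765.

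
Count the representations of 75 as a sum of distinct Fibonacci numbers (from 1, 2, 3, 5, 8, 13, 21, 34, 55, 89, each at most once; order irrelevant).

Each representation comes from the Zeckendorf form by replacing some F_k with F_{k−1} + F_{k−2} where possible.
75 = 55+13+5+2 = 34+21+13+5+2 — 2 representations.

2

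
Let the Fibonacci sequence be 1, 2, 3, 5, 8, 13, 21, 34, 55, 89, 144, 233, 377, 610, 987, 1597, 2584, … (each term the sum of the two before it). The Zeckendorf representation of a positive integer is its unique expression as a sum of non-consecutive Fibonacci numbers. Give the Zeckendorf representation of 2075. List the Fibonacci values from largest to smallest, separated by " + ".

Greedily peel off the largest Fibonacci term at each step:
1597 ≤ 2075 < 2584, so take 1597; remainder 478
377 ≤ 478 < 610, so take 377; remainder 101
89 ≤ 101 < 144, so take 89; remainder 12
8 ≤ 12 < 13, so take 8; remainder 4
3 ≤ 4 < 5, so take 3; remainder 1
1 ≤ 1 < 2, so take 1; remainder 0
So 2075 = 1597 + 377 + 89 + 8 + 3 + 1, with no two terms consecutive in the sequence.

1597 + 377 + 89 + 8 + 3 + 1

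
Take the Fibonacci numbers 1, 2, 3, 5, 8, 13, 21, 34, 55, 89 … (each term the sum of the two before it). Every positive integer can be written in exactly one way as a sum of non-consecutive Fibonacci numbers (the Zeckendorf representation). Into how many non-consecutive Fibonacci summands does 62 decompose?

Repeatedly subtract the largest Fibonacci number that fits:
62 − 55 = 7
7 − 5 = 2
2 − 2 = 0
62 = 55 + 5 + 2, which has 3 terms.

3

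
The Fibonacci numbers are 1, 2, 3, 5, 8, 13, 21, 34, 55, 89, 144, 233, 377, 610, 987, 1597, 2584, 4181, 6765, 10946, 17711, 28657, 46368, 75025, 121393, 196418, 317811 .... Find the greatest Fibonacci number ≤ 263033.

196418

196418 ≤ 263033 < 317811, so the largest Fibonacci number not exceeding 263033 is 196418.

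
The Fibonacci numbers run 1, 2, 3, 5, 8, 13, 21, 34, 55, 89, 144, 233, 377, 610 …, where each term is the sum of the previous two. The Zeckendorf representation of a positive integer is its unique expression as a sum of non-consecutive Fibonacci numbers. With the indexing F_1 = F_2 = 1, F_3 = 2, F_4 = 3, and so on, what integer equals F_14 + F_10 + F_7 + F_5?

F_14 + F_10 + F_7 + F_5 = 377 + 55 + 13 + 5 = 450.

450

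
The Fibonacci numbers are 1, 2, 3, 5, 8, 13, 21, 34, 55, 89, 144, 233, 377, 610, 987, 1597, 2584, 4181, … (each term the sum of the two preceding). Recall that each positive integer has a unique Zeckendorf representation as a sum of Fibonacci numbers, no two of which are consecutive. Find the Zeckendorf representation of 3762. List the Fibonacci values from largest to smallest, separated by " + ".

2584 ≤ 3762 < 4181, so take 2584; remainder 1178
987 ≤ 1178 < 1597, so take 987; remainder 191
144 ≤ 191 < 233, so take 144; remainder 47
34 ≤ 47 < 55, so take 34; remainder 13
13 ≤ 13 < 21, so take 13; remainder 0
So 3762 = 2584 + 987 + 144 + 34 + 13, with no two terms consecutive in the sequence.

2584 + 987 + 144 + 34 + 13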